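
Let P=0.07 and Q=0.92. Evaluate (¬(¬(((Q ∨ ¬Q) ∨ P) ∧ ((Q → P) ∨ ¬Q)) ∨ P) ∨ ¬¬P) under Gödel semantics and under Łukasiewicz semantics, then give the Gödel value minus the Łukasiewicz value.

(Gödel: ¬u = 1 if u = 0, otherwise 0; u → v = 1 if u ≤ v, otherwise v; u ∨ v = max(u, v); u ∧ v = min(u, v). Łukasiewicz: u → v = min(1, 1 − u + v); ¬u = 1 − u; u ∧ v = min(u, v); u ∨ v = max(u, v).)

0.85

Gödel evaluation:
  ¬Q: Gödel ¬ of 0.92 = 0 (operand ≠ 0)
  (Q ∨ ¬Q) = max(0.92, 0) = 0.92
  ((Q ∨ ¬Q) ∨ P) = max(0.92, 0.07) = 0.92
  (Q → P): 0.92 > 0.07, so result = 0.07
  ¬Q: Gödel ¬ of 0.92 = 0 (operand ≠ 0)
  ((Q → P) ∨ ¬Q) = max(0.07, 0) = 0.07
  (((Q ∨ ¬Q) ∨ P) ∧ ((Q → P) ∨ ¬Q)) = min(0.92, 0.07) = 0.07
  ¬(((Q ∨ ¬Q) ∨ P) ∧ ((Q → P) ∨ ¬Q)): Gödel ¬ of 0.07 = 0 (operand ≠ 0)
  (¬(((Q ∨ ¬Q) ∨ P) ∧ ((Q → P) ∨ ¬Q)) ∨ P) = max(0, 0.07) = 0.07
  ¬(¬(((Q ∨ ¬Q) ∨ P) ∧ ((Q → P) ∨ ¬Q)) ∨ P): Gödel ¬ of 0.07 = 0 (operand ≠ 0)
  ¬P: Gödel ¬ of 0.07 = 0 (operand ≠ 0)
  ¬¬P: Gödel ¬ of 0 = 1 (operand is 0)
  (¬(¬(((Q ∨ ¬Q) ∨ P) ∧ ((Q → P) ∨ ¬Q)) ∨ P) ∨ ¬¬P) = max(0, 1) = 1
  Gödel value = 1
Łukasiewicz evaluation:
  ¬Q: Łukasiewicz ¬ gives 1 − 0.92 = 0.08
  (Q ∨ ¬Q) = max(0.92, 0.08) = 0.92
  ((Q ∨ ¬Q) ∨ P) = max(0.92, 0.07) = 0.92
  (Q → P): min(1, 1 − 0.92 + 0.07) = 0.15
  ¬Q: Łukasiewicz ¬ gives 1 − 0.92 = 0.08
  ((Q → P) ∨ ¬Q) = max(0.15, 0.08) = 0.15
  (((Q ∨ ¬Q) ∨ P) ∧ ((Q → P) ∨ ¬Q)) = min(0.92, 0.15) = 0.15
  ¬(((Q ∨ ¬Q) ∨ P) ∧ ((Q → P) ∨ ¬Q)): Łukasiewicz ¬ gives 1 − 0.15 = 0.85
  (¬(((Q ∨ ¬Q) ∨ P) ∧ ((Q → P) ∨ ¬Q)) ∨ P) = max(0.85, 0.07) = 0.85
  ¬(¬(((Q ∨ ¬Q) ∨ P) ∧ ((Q → P) ∨ ¬Q)) ∨ P): Łukasiewicz ¬ gives 1 − 0.85 = 0.15
  ¬P: Łukasiewicz ¬ gives 1 − 0.07 = 0.93
  ¬¬P: Łukasiewicz ¬ gives 1 − 0.93 = 0.07
  (¬(¬(((Q ∨ ¬Q) ∨ P) ∧ ((Q → P) ∨ ¬Q)) ∨ P) ∨ ¬¬P) = max(0.15, 0.07) = 0.15
  Łukasiewicz value = 0.15
Difference: 1 − 0.15 = 0.85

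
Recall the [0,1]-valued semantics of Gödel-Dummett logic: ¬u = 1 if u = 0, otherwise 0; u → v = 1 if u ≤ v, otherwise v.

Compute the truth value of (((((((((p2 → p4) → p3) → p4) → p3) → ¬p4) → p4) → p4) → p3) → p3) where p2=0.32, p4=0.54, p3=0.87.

(p2 → p4): 0.32 ≤ 0.54, so result = 1
((p2 → p4) → p3): 1 > 0.87, so result = 0.87
(((p2 → p4) → p3) → p4): 0.87 > 0.54, so result = 0.54
((((p2 → p4) → p3) → p4) → p3): 0.54 ≤ 0.87, so result = 1
¬p4: Gödel ¬ of 0.54 = 0 (operand ≠ 0)
(((((p2 → p4) → p3) → p4) → p3) → ¬p4): 1 > 0, so result = 0
((((((p2 → p4) → p3) → p4) → p3) → ¬p4) → p4): 0 ≤ 0.54, so result = 1
(((((((p2 → p4) → p3) → p4) → p3) → ¬p4) → p4) → p4): 1 > 0.54, so result = 0.54
((((((((p2 → p4) → p3) → p4) → p3) → ¬p4) → p4) → p4) → p3): 0.54 ≤ 0.87, so result = 1
(((((((((p2 → p4) → p3) → p4) → p3) → ¬p4) → p4) → p4) → p3) → p3): 1 > 0.87, so result = 0.87

0.87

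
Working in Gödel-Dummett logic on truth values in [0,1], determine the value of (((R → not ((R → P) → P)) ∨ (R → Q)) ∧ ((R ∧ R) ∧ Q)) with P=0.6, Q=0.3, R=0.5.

0.30

(R → P): 0.5 ≤ 0.6, so result = 1
((R → P) → P): 1 > 0.6, so result = 0.6
not ((R → P) → P): Gödel ¬ of 0.6 = 0 (operand ≠ 0)
(R → not ((R → P) → P)): 0.5 > 0, so result = 0
(R → Q): 0.5 > 0.3, so result = 0.3
((R → not ((R → P) → P)) ∨ (R → Q)) = max(0, 0.3) = 0.3
(R ∧ R) = min(0.5, 0.5) = 0.5
((R ∧ R) ∧ Q) = min(0.5, 0.3) = 0.3
(((R → not ((R → P) → P)) ∨ (R → Q)) ∧ ((R ∧ R) ∧ Q)) = min(0.3, 0.3) = 0.3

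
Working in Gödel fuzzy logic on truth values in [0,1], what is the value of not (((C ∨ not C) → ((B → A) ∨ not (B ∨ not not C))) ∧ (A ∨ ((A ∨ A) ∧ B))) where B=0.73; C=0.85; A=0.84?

not C: Gödel ¬ of 0.85 = 0 (operand ≠ 0)
(C ∨ not C) = max(0.85, 0) = 0.85
(B → A): 0.73 ≤ 0.84, so result = 1
not C: Gödel ¬ of 0.85 = 0 (operand ≠ 0)
not not C: Gödel ¬ of 0 = 1 (operand is 0)
(B ∨ not not C) = max(0.73, 1) = 1
not (B ∨ not not C): Gödel ¬ of 1 = 0 (operand ≠ 0)
((B → A) ∨ not (B ∨ not not C)) = max(1, 0) = 1
((C ∨ not C) → ((B → A) ∨ not (B ∨ not not C))): 0.85 ≤ 1, so result = 1
(A ∨ A) = max(0.84, 0.84) = 0.84
((A ∨ A) ∧ B) = min(0.84, 0.73) = 0.73
(A ∨ ((A ∨ A) ∧ B)) = max(0.84, 0.73) = 0.84
(((C ∨ not C) → ((B → A) ∨ not (B ∨ not not C))) ∧ (A ∨ ((A ∨ A) ∧ B))) = min(1, 0.84) = 0.84
not (((C ∨ not C) → ((B → A) ∨ not (B ∨ not not C))) ∧ (A ∨ ((A ∨ A) ∧ B))): Gödel ¬ of 0.84 = 0 (operand ≠ 0)

0.00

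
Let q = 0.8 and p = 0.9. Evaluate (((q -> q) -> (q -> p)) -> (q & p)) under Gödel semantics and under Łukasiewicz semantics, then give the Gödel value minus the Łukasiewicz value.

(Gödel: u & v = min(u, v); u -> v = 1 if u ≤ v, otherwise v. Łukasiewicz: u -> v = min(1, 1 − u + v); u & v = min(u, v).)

Gödel evaluation:
  (q -> q): 0.8 ≤ 0.8, so result = 1
  (q -> p): 0.8 ≤ 0.9, so result = 1
  ((q -> q) -> (q -> p)): 1 ≤ 1, so result = 1
  (q & p) = min(0.8, 0.9) = 0.8
  (((q -> q) -> (q -> p)) -> (q & p)): 1 > 0.8, so result = 0.8
  Gödel value = 0.8
Łukasiewicz evaluation:
  (q -> q): min(1, 1 − 0.8 + 0.8) = 1
  (q -> p): min(1, 1 − 0.8 + 0.9) = 1
  ((q -> q) -> (q -> p)): min(1, 1 − 1 + 1) = 1
  (q & p) = min(0.8, 0.9) = 0.8
  (((q -> q) -> (q -> p)) -> (q & p)): min(1, 1 − 1 + 0.8) = 0.8
  Łukasiewicz value = 0.8
Difference: 0.8 − 0.8 = 0.00

0.00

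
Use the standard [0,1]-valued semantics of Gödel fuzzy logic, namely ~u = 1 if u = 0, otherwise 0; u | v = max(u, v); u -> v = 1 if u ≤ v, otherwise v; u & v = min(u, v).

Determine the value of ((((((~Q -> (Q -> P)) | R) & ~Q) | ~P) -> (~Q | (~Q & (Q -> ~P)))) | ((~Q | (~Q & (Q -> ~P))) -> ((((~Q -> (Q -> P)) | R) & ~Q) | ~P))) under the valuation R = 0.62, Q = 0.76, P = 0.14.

~Q: Gödel ¬ of 0.76 = 0 (operand ≠ 0)
(Q -> P): 0.76 > 0.14, so result = 0.14
(~Q -> (Q -> P)): 0 ≤ 0.14, so result = 1
((~Q -> (Q -> P)) | R) = max(1, 0.62) = 1
~Q: Gödel ¬ of 0.76 = 0 (operand ≠ 0)
(((~Q -> (Q -> P)) | R) & ~Q) = min(1, 0) = 0
~P: Gödel ¬ of 0.14 = 0 (operand ≠ 0)
((((~Q -> (Q -> P)) | R) & ~Q) | ~P) = max(0, 0) = 0
~Q: Gödel ¬ of 0.76 = 0 (operand ≠ 0)
~Q: Gödel ¬ of 0.76 = 0 (operand ≠ 0)
~P: Gödel ¬ of 0.14 = 0 (operand ≠ 0)
(Q -> ~P): 0.76 > 0, so result = 0
(~Q & (Q -> ~P)) = min(0, 0) = 0
(~Q | (~Q & (Q -> ~P))) = max(0, 0) = 0
(((((~Q -> (Q -> P)) | R) & ~Q) | ~P) -> (~Q | (~Q & (Q -> ~P)))): 0 ≤ 0, so result = 1
~Q: Gödel ¬ of 0.76 = 0 (operand ≠ 0)
~Q: Gödel ¬ of 0.76 = 0 (operand ≠ 0)
~P: Gödel ¬ of 0.14 = 0 (operand ≠ 0)
(Q -> ~P): 0.76 > 0, so result = 0
(~Q & (Q -> ~P)) = min(0, 0) = 0
(~Q | (~Q & (Q -> ~P))) = max(0, 0) = 0
~Q: Gödel ¬ of 0.76 = 0 (operand ≠ 0)
(Q -> P): 0.76 > 0.14, so result = 0.14
(~Q -> (Q -> P)): 0 ≤ 0.14, so result = 1
((~Q -> (Q -> P)) | R) = max(1, 0.62) = 1
~Q: Gödel ¬ of 0.76 = 0 (operand ≠ 0)
(((~Q -> (Q -> P)) | R) & ~Q) = min(1, 0) = 0
~P: Gödel ¬ of 0.14 = 0 (operand ≠ 0)
((((~Q -> (Q -> P)) | R) & ~Q) | ~P) = max(0, 0) = 0
((~Q | (~Q & (Q -> ~P))) -> ((((~Q -> (Q -> P)) | R) & ~Q) | ~P)): 0 ≤ 0, so result = 1
((((((~Q -> (Q -> P)) | R) & ~Q) | ~P) -> (~Q | (~Q & (Q -> ~P)))) | ((~Q | (~Q & (Q -> ~P))) -> ((((~Q -> (Q -> P)) | R) & ~Q) | ~P))) = max(1, 1) = 1

1.00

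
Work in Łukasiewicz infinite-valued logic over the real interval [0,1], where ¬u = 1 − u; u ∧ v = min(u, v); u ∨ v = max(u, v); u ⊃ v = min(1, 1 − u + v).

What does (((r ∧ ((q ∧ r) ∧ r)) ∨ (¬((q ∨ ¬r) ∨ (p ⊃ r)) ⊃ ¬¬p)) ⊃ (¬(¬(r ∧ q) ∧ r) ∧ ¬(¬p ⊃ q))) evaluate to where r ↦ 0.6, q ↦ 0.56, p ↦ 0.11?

0.33

(q ∧ r) = min(0.56, 0.6) = 0.56
((q ∧ r) ∧ r) = min(0.56, 0.6) = 0.56
(r ∧ ((q ∧ r) ∧ r)) = min(0.6, 0.56) = 0.56
¬r: Łukasiewicz ¬ gives 1 − 0.6 = 0.4
(q ∨ ¬r) = max(0.56, 0.4) = 0.56
(p ⊃ r): min(1, 1 − 0.11 + 0.6) = 1
((q ∨ ¬r) ∨ (p ⊃ r)) = max(0.56, 1) = 1
¬((q ∨ ¬r) ∨ (p ⊃ r)): Łukasiewicz ¬ gives 1 − 1 = 0
¬p: Łukasiewicz ¬ gives 1 − 0.11 = 0.89
¬¬p: Łukasiewicz ¬ gives 1 − 0.89 = 0.11
(¬((q ∨ ¬r) ∨ (p ⊃ r)) ⊃ ¬¬p): min(1, 1 − 0 + 0.11) = 1
((r ∧ ((q ∧ r) ∧ r)) ∨ (¬((q ∨ ¬r) ∨ (p ⊃ r)) ⊃ ¬¬p)) = max(0.56, 1) = 1
(r ∧ q) = min(0.6, 0.56) = 0.56
¬(r ∧ q): Łukasiewicz ¬ gives 1 − 0.56 = 0.44
(¬(r ∧ q) ∧ r) = min(0.44, 0.6) = 0.44
¬(¬(r ∧ q) ∧ r): Łukasiewicz ¬ gives 1 − 0.44 = 0.56
¬p: Łukasiewicz ¬ gives 1 − 0.11 = 0.89
(¬p ⊃ q): min(1, 1 − 0.89 + 0.56) = 0.67
¬(¬p ⊃ q): Łukasiewicz ¬ gives 1 − 0.67 = 0.33
(¬(¬(r ∧ q) ∧ r) ∧ ¬(¬p ⊃ q)) = min(0.56, 0.33) = 0.33
(((r ∧ ((q ∧ r) ∧ r)) ∨ (¬((q ∨ ¬r) ∨ (p ⊃ r)) ⊃ ¬¬p)) ⊃ (¬(¬(r ∧ q) ∧ r) ∧ ¬(¬p ⊃ q))): min(1, 1 − 1 + 0.33) = 0.33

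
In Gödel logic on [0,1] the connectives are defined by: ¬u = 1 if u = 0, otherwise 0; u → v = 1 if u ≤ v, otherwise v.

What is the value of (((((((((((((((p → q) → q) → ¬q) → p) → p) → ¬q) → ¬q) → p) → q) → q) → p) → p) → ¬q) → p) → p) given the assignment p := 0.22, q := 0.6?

(p → q): 0.22 ≤ 0.6, so result = 1
((p → q) → q): 1 > 0.6, so result = 0.6
¬q: Gödel ¬ of 0.6 = 0 (operand ≠ 0)
(((p → q) → q) → ¬q): 0.6 > 0, so result = 0
((((p → q) → q) → ¬q) → p): 0 ≤ 0.22, so result = 1
(((((p → q) → q) → ¬q) → p) → p): 1 > 0.22, so result = 0.22
¬q: Gödel ¬ of 0.6 = 0 (operand ≠ 0)
((((((p → q) → q) → ¬q) → p) → p) → ¬q): 0.22 > 0, so result = 0
¬q: Gödel ¬ of 0.6 = 0 (operand ≠ 0)
(((((((p → q) → q) → ¬q) → p) → p) → ¬q) → ¬q): 0 ≤ 0, so result = 1
((((((((p → q) → q) → ¬q) → p) → p) → ¬q) → ¬q) → p): 1 > 0.22, so result = 0.22
(((((((((p → q) → q) → ¬q) → p) → p) → ¬q) → ¬q) → p) → q): 0.22 ≤ 0.6, so result = 1
((((((((((p → q) → q) → ¬q) → p) → p) → ¬q) → ¬q) → p) → q) → q): 1 > 0.6, so result = 0.6
(((((((((((p → q) → q) → ¬q) → p) → p) → ¬q) → ¬q) → p) → q) → q) → p): 0.6 > 0.22, so result = 0.22
((((((((((((p → q) → q) → ¬q) → p) → p) → ¬q) → ¬q) → p) → q) → q) → p) → p): 0.22 ≤ 0.22, so result = 1
¬q: Gödel ¬ of 0.6 = 0 (operand ≠ 0)
(((((((((((((p → q) → q) → ¬q) → p) → p) → ¬q) → ¬q) → p) → q) → q) → p) → p) → ¬q): 1 > 0, so result = 0
((((((((((((((p → q) → q) → ¬q) → p) → p) → ¬q) → ¬q) → p) → q) → q) → p) → p) → ¬q) → p): 0 ≤ 0.22, so result = 1
(((((((((((((((p → q) → q) → ¬q) → p) → p) → ¬q) → ¬q) → p) → q) → q) → p) → p) → ¬q) → p) → p): 1 > 0.22, so result = 0.22

0.22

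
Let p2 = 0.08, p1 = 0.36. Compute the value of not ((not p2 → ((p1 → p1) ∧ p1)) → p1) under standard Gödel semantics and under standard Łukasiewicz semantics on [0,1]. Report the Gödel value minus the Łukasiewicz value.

-0.08

Gödel evaluation:
  not p2: Gödel ¬ of 0.08 = 0 (operand ≠ 0)
  (p1 → p1): 0.36 ≤ 0.36, so result = 1
  ((p1 → p1) ∧ p1) = min(1, 0.36) = 0.36
  (not p2 → ((p1 → p1) ∧ p1)): 0 ≤ 0.36, so result = 1
  ((not p2 → ((p1 → p1) ∧ p1)) → p1): 1 > 0.36, so result = 0.36
  not ((not p2 → ((p1 → p1) ∧ p1)) → p1): Gödel ¬ of 0.36 = 0 (operand ≠ 0)
  Gödel value = 0
Łukasiewicz evaluation:
  not p2: Łukasiewicz ¬ gives 1 − 0.08 = 0.92
  (p1 → p1): min(1, 1 − 0.36 + 0.36) = 1
  ((p1 → p1) ∧ p1) = min(1, 0.36) = 0.36
  (not p2 → ((p1 → p1) ∧ p1)): min(1, 1 − 0.92 + 0.36) = 0.44
  ((not p2 → ((p1 → p1) ∧ p1)) → p1): min(1, 1 − 0.44 + 0.36) = 0.92
  not ((not p2 → ((p1 → p1) ∧ p1)) → p1): Łukasiewicz ¬ gives 1 − 0.92 = 0.08
  Łukasiewicz value = 0.08
Difference: 0 − 0.08 = -0.08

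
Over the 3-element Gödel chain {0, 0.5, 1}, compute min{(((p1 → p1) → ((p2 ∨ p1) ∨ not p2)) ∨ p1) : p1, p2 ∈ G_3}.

0.50

The minimum is attained at p1 = 0, p2 = 0.5:
  (p1 → p1): 0 ≤ 0, so result = 1
  (p2 ∨ p1) = max(0.5, 0) = 0.5
  not p2: Gödel ¬ of 0.5 = 0 (operand ≠ 0)
  ((p2 ∨ p1) ∨ not p2) = max(0.5, 0) = 0.5
  ((p1 → p1) → ((p2 ∨ p1) ∨ not p2)): 1 > 0.5, so result = 0.5
  (((p1 → p1) → ((p2 ∨ p1) ∨ not p2)) ∨ p1) = max(0.5, 0) = 0.5
Checking all 9 assignments confirms none give a value below 0.50.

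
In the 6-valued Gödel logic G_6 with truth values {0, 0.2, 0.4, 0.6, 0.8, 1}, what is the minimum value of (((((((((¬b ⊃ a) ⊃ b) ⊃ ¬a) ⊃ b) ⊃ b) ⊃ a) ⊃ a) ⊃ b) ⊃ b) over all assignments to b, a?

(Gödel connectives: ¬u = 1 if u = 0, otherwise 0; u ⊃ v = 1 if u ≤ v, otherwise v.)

The minimum is attained at b = 0.2, a = 0.2:
  ¬b: Gödel ¬ of 0.2 = 0 (operand ≠ 0)
  (¬b ⊃ a): 0 ≤ 0.2, so result = 1
  ((¬b ⊃ a) ⊃ b): 1 > 0.2, so result = 0.2
  ¬a: Gödel ¬ of 0.2 = 0 (operand ≠ 0)
  (((¬b ⊃ a) ⊃ b) ⊃ ¬a): 0.2 > 0, so result = 0
  ((((¬b ⊃ a) ⊃ b) ⊃ ¬a) ⊃ b): 0 ≤ 0.2, so result = 1
  (((((¬b ⊃ a) ⊃ b) ⊃ ¬a) ⊃ b) ⊃ b): 1 > 0.2, so result = 0.2
  ((((((¬b ⊃ a) ⊃ b) ⊃ ¬a) ⊃ b) ⊃ b) ⊃ a): 0.2 ≤ 0.2, so result = 1
  (((((((¬b ⊃ a) ⊃ b) ⊃ ¬a) ⊃ b) ⊃ b) ⊃ a) ⊃ a): 1 > 0.2, so result = 0.2
  ((((((((¬b ⊃ a) ⊃ b) ⊃ ¬a) ⊃ b) ⊃ b) ⊃ a) ⊃ a) ⊃ b): 0.2 ≤ 0.2, so result = 1
  (((((((((¬b ⊃ a) ⊃ b) ⊃ ¬a) ⊃ b) ⊃ b) ⊃ a) ⊃ a) ⊃ b) ⊃ b): 1 > 0.2, so result = 0.2
Checking all 36 assignments confirms none give a value below 0.20.

0.20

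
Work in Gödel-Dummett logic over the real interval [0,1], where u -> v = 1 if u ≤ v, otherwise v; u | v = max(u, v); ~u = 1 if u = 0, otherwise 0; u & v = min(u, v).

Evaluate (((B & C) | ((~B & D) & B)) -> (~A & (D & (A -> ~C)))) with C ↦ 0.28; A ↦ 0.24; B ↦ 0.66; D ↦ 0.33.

(B & C) = min(0.66, 0.28) = 0.28
~B: Gödel ¬ of 0.66 = 0 (operand ≠ 0)
(~B & D) = min(0, 0.33) = 0
((~B & D) & B) = min(0, 0.66) = 0
((B & C) | ((~B & D) & B)) = max(0.28, 0) = 0.28
~A: Gödel ¬ of 0.24 = 0 (operand ≠ 0)
~C: Gödel ¬ of 0.28 = 0 (operand ≠ 0)
(A -> ~C): 0.24 > 0, so result = 0
(D & (A -> ~C)) = min(0.33, 0) = 0
(~A & (D & (A -> ~C))) = min(0, 0) = 0
(((B & C) | ((~B & D) & B)) -> (~A & (D & (A -> ~C)))): 0.28 > 0, so result = 0

0.00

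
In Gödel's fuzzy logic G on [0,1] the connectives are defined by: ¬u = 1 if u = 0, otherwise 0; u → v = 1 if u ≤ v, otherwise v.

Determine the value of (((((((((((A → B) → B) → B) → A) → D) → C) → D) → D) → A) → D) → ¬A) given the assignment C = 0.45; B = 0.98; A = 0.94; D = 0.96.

0.00

(A → B): 0.94 ≤ 0.98, so result = 1
((A → B) → B): 1 > 0.98, so result = 0.98
(((A → B) → B) → B): 0.98 ≤ 0.98, so result = 1
((((A → B) → B) → B) → A): 1 > 0.94, so result = 0.94
(((((A → B) → B) → B) → A) → D): 0.94 ≤ 0.96, so result = 1
((((((A → B) → B) → B) → A) → D) → C): 1 > 0.45, so result = 0.45
(((((((A → B) → B) → B) → A) → D) → C) → D): 0.45 ≤ 0.96, so result = 1
((((((((A → B) → B) → B) → A) → D) → C) → D) → D): 1 > 0.96, so result = 0.96
(((((((((A → B) → B) → B) → A) → D) → C) → D) → D) → A): 0.96 > 0.94, so result = 0.94
((((((((((A → B) → B) → B) → A) → D) → C) → D) → D) → A) → D): 0.94 ≤ 0.96, so result = 1
¬A: Gödel ¬ of 0.94 = 0 (operand ≠ 0)
(((((((((((A → B) → B) → B) → A) → D) → C) → D) → D) → A) → D) → ¬A): 1 > 0, so result = 0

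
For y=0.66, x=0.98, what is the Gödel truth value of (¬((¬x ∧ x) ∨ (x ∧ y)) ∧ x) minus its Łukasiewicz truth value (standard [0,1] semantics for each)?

-0.34

Gödel evaluation:
  ¬x: Gödel ¬ of 0.98 = 0 (operand ≠ 0)
  (¬x ∧ x) = min(0, 0.98) = 0
  (x ∧ y) = min(0.98, 0.66) = 0.66
  ((¬x ∧ x) ∨ (x ∧ y)) = max(0, 0.66) = 0.66
  ¬((¬x ∧ x) ∨ (x ∧ y)): Gödel ¬ of 0.66 = 0 (operand ≠ 0)
  (¬((¬x ∧ x) ∨ (x ∧ y)) ∧ x) = min(0, 0.98) = 0
  Gödel value = 0
Łukasiewicz evaluation:
  ¬x: Łukasiewicz ¬ gives 1 − 0.98 = 0.02
  (¬x ∧ x) = min(0.02, 0.98) = 0.02
  (x ∧ y) = min(0.98, 0.66) = 0.66
  ((¬x ∧ x) ∨ (x ∧ y)) = max(0.02, 0.66) = 0.66
  ¬((¬x ∧ x) ∨ (x ∧ y)): Łukasiewicz ¬ gives 1 − 0.66 = 0.34
  (¬((¬x ∧ x) ∨ (x ∧ y)) ∧ x) = min(0.34, 0.98) = 0.34
  Łukasiewicz value = 0.34
Difference: 0 − 0.34 = -0.34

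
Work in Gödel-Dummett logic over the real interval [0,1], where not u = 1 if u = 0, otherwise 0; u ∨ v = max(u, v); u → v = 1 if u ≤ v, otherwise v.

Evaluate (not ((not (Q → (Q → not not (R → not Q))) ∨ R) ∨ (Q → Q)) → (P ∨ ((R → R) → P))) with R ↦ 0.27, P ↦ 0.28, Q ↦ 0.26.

not Q: Gödel ¬ of 0.26 = 0 (operand ≠ 0)
(R → not Q): 0.27 > 0, so result = 0
not (R → not Q): Gödel ¬ of 0 = 1 (operand is 0)
not not (R → not Q): Gödel ¬ of 1 = 0 (operand ≠ 0)
(Q → not not (R → not Q)): 0.26 > 0, so result = 0
(Q → (Q → not not (R → not Q))): 0.26 > 0, so result = 0
not (Q → (Q → not not (R → not Q))): Gödel ¬ of 0 = 1 (operand is 0)
(not (Q → (Q → not not (R → not Q))) ∨ R) = max(1, 0.27) = 1
(Q → Q): 0.26 ≤ 0.26, so result = 1
((not (Q → (Q → not not (R → not Q))) ∨ R) ∨ (Q → Q)) = max(1, 1) = 1
not ((not (Q → (Q → not not (R → not Q))) ∨ R) ∨ (Q → Q)): Gödel ¬ of 1 = 0 (operand ≠ 0)
(R → R): 0.27 ≤ 0.27, so result = 1
((R → R) → P): 1 > 0.28, so result = 0.28
(P ∨ ((R → R) → P)) = max(0.28, 0.28) = 0.28
(not ((not (Q → (Q → not not (R → not Q))) ∨ R) ∨ (Q → Q)) → (P ∨ ((R → R) → P))): 0 ≤ 0.28, so result = 1

1.00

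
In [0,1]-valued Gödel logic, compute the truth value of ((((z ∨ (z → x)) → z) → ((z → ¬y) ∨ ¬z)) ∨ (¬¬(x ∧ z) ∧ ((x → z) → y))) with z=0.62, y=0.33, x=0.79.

0.33

(z → x): 0.62 ≤ 0.79, so result = 1
(z ∨ (z → x)) = max(0.62, 1) = 1
((z ∨ (z → x)) → z): 1 > 0.62, so result = 0.62
¬y: Gödel ¬ of 0.33 = 0 (operand ≠ 0)
(z → ¬y): 0.62 > 0, so result = 0
¬z: Gödel ¬ of 0.62 = 0 (operand ≠ 0)
((z → ¬y) ∨ ¬z) = max(0, 0) = 0
(((z ∨ (z → x)) → z) → ((z → ¬y) ∨ ¬z)): 0.62 > 0, so result = 0
(x ∧ z) = min(0.79, 0.62) = 0.62
¬(x ∧ z): Gödel ¬ of 0.62 = 0 (operand ≠ 0)
¬¬(x ∧ z): Gödel ¬ of 0 = 1 (operand is 0)
(x → z): 0.79 > 0.62, so result = 0.62
((x → z) → y): 0.62 > 0.33, so result = 0.33
(¬¬(x ∧ z) ∧ ((x → z) → y)) = min(1, 0.33) = 0.33
((((z ∨ (z → x)) → z) → ((z → ¬y) ∨ ¬z)) ∨ (¬¬(x ∧ z) ∧ ((x → z) → y))) = max(0, 0.33) = 0.33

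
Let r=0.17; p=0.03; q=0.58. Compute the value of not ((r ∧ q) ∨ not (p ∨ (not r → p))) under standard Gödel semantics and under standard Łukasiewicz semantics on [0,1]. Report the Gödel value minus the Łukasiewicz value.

-0.20

Gödel evaluation:
  (r ∧ q) = min(0.17, 0.58) = 0.17
  not r: Gödel ¬ of 0.17 = 0 (operand ≠ 0)
  (not r → p): 0 ≤ 0.03, so result = 1
  (p ∨ (not r → p)) = max(0.03, 1) = 1
  not (p ∨ (not r → p)): Gödel ¬ of 1 = 0 (operand ≠ 0)
  ((r ∧ q) ∨ not (p ∨ (not r → p))) = max(0.17, 0) = 0.17
  not ((r ∧ q) ∨ not (p ∨ (not r → p))): Gödel ¬ of 0.17 = 0 (operand ≠ 0)
  Gödel value = 0
Łukasiewicz evaluation:
  (r ∧ q) = min(0.17, 0.58) = 0.17
  not r: Łukasiewicz ¬ gives 1 − 0.17 = 0.83
  (not r → p): min(1, 1 − 0.83 + 0.03) = 0.2
  (p ∨ (not r → p)) = max(0.03, 0.2) = 0.2
  not (p ∨ (not r → p)): Łukasiewicz ¬ gives 1 − 0.2 = 0.8
  ((r ∧ q) ∨ not (p ∨ (not r → p))) = max(0.17, 0.8) = 0.8
  not ((r ∧ q) ∨ not (p ∨ (not r → p))): Łukasiewicz ¬ gives 1 − 0.8 = 0.2
  Łukasiewicz value = 0.2
Difference: 0 − 0.2 = -0.20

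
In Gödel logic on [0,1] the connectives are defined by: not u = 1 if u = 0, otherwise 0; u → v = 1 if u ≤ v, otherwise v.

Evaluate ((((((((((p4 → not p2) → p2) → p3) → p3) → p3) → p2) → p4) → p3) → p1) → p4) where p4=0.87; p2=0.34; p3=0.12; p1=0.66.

not p2: Gödel ¬ of 0.34 = 0 (operand ≠ 0)
(p4 → not p2): 0.87 > 0, so result = 0
((p4 → not p2) → p2): 0 ≤ 0.34, so result = 1
(((p4 → not p2) → p2) → p3): 1 > 0.12, so result = 0.12
((((p4 → not p2) → p2) → p3) → p3): 0.12 ≤ 0.12, so result = 1
(((((p4 → not p2) → p2) → p3) → p3) → p3): 1 > 0.12, so result = 0.12
((((((p4 → not p2) → p2) → p3) → p3) → p3) → p2): 0.12 ≤ 0.34, so result = 1
(((((((p4 → not p2) → p2) → p3) → p3) → p3) → p2) → p4): 1 > 0.87, so result = 0.87
((((((((p4 → not p2) → p2) → p3) → p3) → p3) → p2) → p4) → p3): 0.87 > 0.12, so result = 0.12
(((((((((p4 → not p2) → p2) → p3) → p3) → p3) → p2) → p4) → p3) → p1): 0.12 ≤ 0.66, so result = 1
((((((((((p4 → not p2) → p2) → p3) → p3) → p3) → p2) → p4) → p3) → p1) → p4): 1 > 0.87, so result = 0.87

0.87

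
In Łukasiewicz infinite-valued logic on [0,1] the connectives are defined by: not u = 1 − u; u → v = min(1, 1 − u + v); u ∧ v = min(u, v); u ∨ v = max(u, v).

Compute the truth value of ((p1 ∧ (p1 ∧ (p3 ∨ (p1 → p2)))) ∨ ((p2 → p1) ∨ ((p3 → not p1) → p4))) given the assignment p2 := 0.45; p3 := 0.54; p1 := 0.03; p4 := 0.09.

0.58

(p1 → p2): min(1, 1 − 0.03 + 0.45) = 1
(p3 ∨ (p1 → p2)) = max(0.54, 1) = 1
(p1 ∧ (p3 ∨ (p1 → p2))) = min(0.03, 1) = 0.03
(p1 ∧ (p1 ∧ (p3 ∨ (p1 → p2)))) = min(0.03, 0.03) = 0.03
(p2 → p1): min(1, 1 − 0.45 + 0.03) = 0.58
not p1: Łukasiewicz ¬ gives 1 − 0.03 = 0.97
(p3 → not p1): min(1, 1 − 0.54 + 0.97) = 1
((p3 → not p1) → p4): min(1, 1 − 1 + 0.09) = 0.09
((p2 → p1) ∨ ((p3 → not p1) → p4)) = max(0.58, 0.09) = 0.58
((p1 ∧ (p1 ∧ (p3 ∨ (p1 → p2)))) ∨ ((p2 → p1) ∨ ((p3 → not p1) → p4))) = max(0.03, 0.58) = 0.58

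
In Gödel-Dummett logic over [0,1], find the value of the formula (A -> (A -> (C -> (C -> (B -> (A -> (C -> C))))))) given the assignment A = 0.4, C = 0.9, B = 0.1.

(C -> C): 0.9 ≤ 0.9, so result = 1
(A -> (C -> C)): 0.4 ≤ 1, so result = 1
(B -> (A -> (C -> C))): 0.1 ≤ 1, so result = 1
(C -> (B -> (A -> (C -> C)))): 0.9 ≤ 1, so result = 1
(C -> (C -> (B -> (A -> (C -> C))))): 0.9 ≤ 1, so result = 1
(A -> (C -> (C -> (B -> (A -> (C -> C)))))): 0.4 ≤ 1, so result = 1
(A -> (A -> (C -> (C -> (B -> (A -> (C -> C))))))): 0.4 ≤ 1, so result = 1

1.00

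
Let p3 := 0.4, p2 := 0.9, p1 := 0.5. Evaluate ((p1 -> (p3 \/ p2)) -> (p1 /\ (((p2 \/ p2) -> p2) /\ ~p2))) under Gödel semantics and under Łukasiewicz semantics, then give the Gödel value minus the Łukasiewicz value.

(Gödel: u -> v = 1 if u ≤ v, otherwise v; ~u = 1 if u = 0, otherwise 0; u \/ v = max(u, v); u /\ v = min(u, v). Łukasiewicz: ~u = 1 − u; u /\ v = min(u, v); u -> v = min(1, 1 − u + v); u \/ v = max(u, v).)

-0.10

Gödel evaluation:
  (p3 \/ p2) = max(0.4, 0.9) = 0.9
  (p1 -> (p3 \/ p2)): 0.5 ≤ 0.9, so result = 1
  (p2 \/ p2) = max(0.9, 0.9) = 0.9
  ((p2 \/ p2) -> p2): 0.9 ≤ 0.9, so result = 1
  ~p2: Gödel ¬ of 0.9 = 0 (operand ≠ 0)
  (((p2 \/ p2) -> p2) /\ ~p2) = min(1, 0) = 0
  (p1 /\ (((p2 \/ p2) -> p2) /\ ~p2)) = min(0.5, 0) = 0
  ((p1 -> (p3 \/ p2)) -> (p1 /\ (((p2 \/ p2) -> p2) /\ ~p2))): 1 > 0, so result = 0
  Gödel value = 0
Łukasiewicz evaluation:
  (p3 \/ p2) = max(0.4, 0.9) = 0.9
  (p1 -> (p3 \/ p2)): min(1, 1 − 0.5 + 0.9) = 1
  (p2 \/ p2) = max(0.9, 0.9) = 0.9
  ((p2 \/ p2) -> p2): min(1, 1 − 0.9 + 0.9) = 1
  ~p2: Łukasiewicz ¬ gives 1 − 0.9 = 0.1
  (((p2 \/ p2) -> p2) /\ ~p2) = min(1, 0.1) = 0.1
  (p1 /\ (((p2 \/ p2) -> p2) /\ ~p2)) = min(0.5, 0.1) = 0.1
  ((p1 -> (p3 \/ p2)) -> (p1 /\ (((p2 \/ p2) -> p2) /\ ~p2))): min(1, 1 − 1 + 0.1) = 0.1
  Łukasiewicz value = 0.1
Difference: 0 − 0.1 = -0.10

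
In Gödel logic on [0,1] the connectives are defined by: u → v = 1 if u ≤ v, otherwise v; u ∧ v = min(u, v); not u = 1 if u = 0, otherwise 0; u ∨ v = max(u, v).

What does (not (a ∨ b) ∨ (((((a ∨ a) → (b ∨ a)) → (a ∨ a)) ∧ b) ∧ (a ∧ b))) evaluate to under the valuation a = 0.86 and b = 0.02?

(a ∨ b) = max(0.86, 0.02) = 0.86
not (a ∨ b): Gödel ¬ of 0.86 = 0 (operand ≠ 0)
(a ∨ a) = max(0.86, 0.86) = 0.86
(b ∨ a) = max(0.02, 0.86) = 0.86
((a ∨ a) → (b ∨ a)): 0.86 ≤ 0.86, so result = 1
(a ∨ a) = max(0.86, 0.86) = 0.86
(((a ∨ a) → (b ∨ a)) → (a ∨ a)): 1 > 0.86, so result = 0.86
((((a ∨ a) → (b ∨ a)) → (a ∨ a)) ∧ b) = min(0.86, 0.02) = 0.02
(a ∧ b) = min(0.86, 0.02) = 0.02
(((((a ∨ a) → (b ∨ a)) → (a ∨ a)) ∧ b) ∧ (a ∧ b)) = min(0.02, 0.02) = 0.02
(not (a ∨ b) ∨ (((((a ∨ a) → (b ∨ a)) → (a ∨ a)) ∧ b) ∧ (a ∧ b))) = max(0, 0.02) = 0.02

0.02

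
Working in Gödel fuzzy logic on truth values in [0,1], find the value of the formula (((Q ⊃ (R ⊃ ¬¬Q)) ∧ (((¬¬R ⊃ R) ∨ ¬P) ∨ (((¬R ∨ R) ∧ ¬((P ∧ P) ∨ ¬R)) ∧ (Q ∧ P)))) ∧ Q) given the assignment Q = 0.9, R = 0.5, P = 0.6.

0.50

¬Q: Gödel ¬ of 0.9 = 0 (operand ≠ 0)
¬¬Q: Gödel ¬ of 0 = 1 (operand is 0)
(R ⊃ ¬¬Q): 0.5 ≤ 1, so result = 1
(Q ⊃ (R ⊃ ¬¬Q)): 0.9 ≤ 1, so result = 1
¬R: Gödel ¬ of 0.5 = 0 (operand ≠ 0)
¬¬R: Gödel ¬ of 0 = 1 (operand is 0)
(¬¬R ⊃ R): 1 > 0.5, so result = 0.5
¬P: Gödel ¬ of 0.6 = 0 (operand ≠ 0)
((¬¬R ⊃ R) ∨ ¬P) = max(0.5, 0) = 0.5
¬R: Gödel ¬ of 0.5 = 0 (operand ≠ 0)
(¬R ∨ R) = max(0, 0.5) = 0.5
(P ∧ P) = min(0.6, 0.6) = 0.6
¬R: Gödel ¬ of 0.5 = 0 (operand ≠ 0)
((P ∧ P) ∨ ¬R) = max(0.6, 0) = 0.6
¬((P ∧ P) ∨ ¬R): Gödel ¬ of 0.6 = 0 (operand ≠ 0)
((¬R ∨ R) ∧ ¬((P ∧ P) ∨ ¬R)) = min(0.5, 0) = 0
(Q ∧ P) = min(0.9, 0.6) = 0.6
(((¬R ∨ R) ∧ ¬((P ∧ P) ∨ ¬R)) ∧ (Q ∧ P)) = min(0, 0.6) = 0
(((¬¬R ⊃ R) ∨ ¬P) ∨ (((¬R ∨ R) ∧ ¬((P ∧ P) ∨ ¬R)) ∧ (Q ∧ P))) = max(0.5, 0) = 0.5
((Q ⊃ (R ⊃ ¬¬Q)) ∧ (((¬¬R ⊃ R) ∨ ¬P) ∨ (((¬R ∨ R) ∧ ¬((P ∧ P) ∨ ¬R)) ∧ (Q ∧ P)))) = min(1, 0.5) = 0.5
(((Q ⊃ (R ⊃ ¬¬Q)) ∧ (((¬¬R ⊃ R) ∨ ¬P) ∨ (((¬R ∨ R) ∧ ¬((P ∧ P) ∨ ¬R)) ∧ (Q ∧ P)))) ∧ Q) = min(0.5, 0.9) = 0.5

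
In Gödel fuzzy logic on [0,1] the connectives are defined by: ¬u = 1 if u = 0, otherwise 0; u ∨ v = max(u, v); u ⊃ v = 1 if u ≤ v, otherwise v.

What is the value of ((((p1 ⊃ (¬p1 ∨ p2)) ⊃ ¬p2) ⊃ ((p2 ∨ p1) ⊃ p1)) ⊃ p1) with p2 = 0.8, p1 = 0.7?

¬p1: Gödel ¬ of 0.7 = 0 (operand ≠ 0)
(¬p1 ∨ p2) = max(0, 0.8) = 0.8
(p1 ⊃ (¬p1 ∨ p2)): 0.7 ≤ 0.8, so result = 1
¬p2: Gödel ¬ of 0.8 = 0 (operand ≠ 0)
((p1 ⊃ (¬p1 ∨ p2)) ⊃ ¬p2): 1 > 0, so result = 0
(p2 ∨ p1) = max(0.8, 0.7) = 0.8
((p2 ∨ p1) ⊃ p1): 0.8 > 0.7, so result = 0.7
(((p1 ⊃ (¬p1 ∨ p2)) ⊃ ¬p2) ⊃ ((p2 ∨ p1) ⊃ p1)): 0 ≤ 0.7, so result = 1
((((p1 ⊃ (¬p1 ∨ p2)) ⊃ ¬p2) ⊃ ((p2 ∨ p1) ⊃ p1)) ⊃ p1): 1 > 0.7, so result = 0.7

0.70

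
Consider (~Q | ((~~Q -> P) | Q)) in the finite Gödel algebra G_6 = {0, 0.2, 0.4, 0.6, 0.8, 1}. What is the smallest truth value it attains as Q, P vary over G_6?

0.20

The minimum is attained at Q = 0.2, P = 0:
  ~Q: Gödel ¬ of 0.2 = 0 (operand ≠ 0)
  ~Q: Gödel ¬ of 0.2 = 0 (operand ≠ 0)
  ~~Q: Gödel ¬ of 0 = 1 (operand is 0)
  (~~Q -> P): 1 > 0, so result = 0
  ((~~Q -> P) | Q) = max(0, 0.2) = 0.2
  (~Q | ((~~Q -> P) | Q)) = max(0, 0.2) = 0.2
Checking all 36 assignments confirms none give a value below 0.20.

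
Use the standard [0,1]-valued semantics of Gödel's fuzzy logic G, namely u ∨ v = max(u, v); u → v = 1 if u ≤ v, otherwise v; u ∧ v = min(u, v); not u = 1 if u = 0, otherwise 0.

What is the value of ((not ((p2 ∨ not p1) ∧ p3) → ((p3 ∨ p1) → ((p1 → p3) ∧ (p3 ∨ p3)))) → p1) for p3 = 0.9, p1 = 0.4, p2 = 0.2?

not p1: Gödel ¬ of 0.4 = 0 (operand ≠ 0)
(p2 ∨ not p1) = max(0.2, 0) = 0.2
((p2 ∨ not p1) ∧ p3) = min(0.2, 0.9) = 0.2
not ((p2 ∨ not p1) ∧ p3): Gödel ¬ of 0.2 = 0 (operand ≠ 0)
(p3 ∨ p1) = max(0.9, 0.4) = 0.9
(p1 → p3): 0.4 ≤ 0.9, so result = 1
(p3 ∨ p3) = max(0.9, 0.9) = 0.9
((p1 → p3) ∧ (p3 ∨ p3)) = min(1, 0.9) = 0.9
((p3 ∨ p1) → ((p1 → p3) ∧ (p3 ∨ p3))): 0.9 ≤ 0.9, so result = 1
(not ((p2 ∨ not p1) ∧ p3) → ((p3 ∨ p1) → ((p1 → p3) ∧ (p3 ∨ p3)))): 0 ≤ 1, so result = 1
((not ((p2 ∨ not p1) ∧ p3) → ((p3 ∨ p1) → ((p1 → p3) ∧ (p3 ∨ p3)))) → p1): 1 > 0.4, so result = 0.4

0.40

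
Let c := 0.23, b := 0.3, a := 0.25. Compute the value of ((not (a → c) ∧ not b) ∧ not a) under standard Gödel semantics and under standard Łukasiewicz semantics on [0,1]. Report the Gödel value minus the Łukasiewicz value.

Gödel evaluation:
  (a → c): 0.25 > 0.23, so result = 0.23
  not (a → c): Gödel ¬ of 0.23 = 0 (operand ≠ 0)
  not b: Gödel ¬ of 0.3 = 0 (operand ≠ 0)
  (not (a → c) ∧ not b) = min(0, 0) = 0
  not a: Gödel ¬ of 0.25 = 0 (operand ≠ 0)
  ((not (a → c) ∧ not b) ∧ not a) = min(0, 0) = 0
  Gödel value = 0
Łukasiewicz evaluation:
  (a → c): min(1, 1 − 0.25 + 0.23) = 0.98
  not (a → c): Łukasiewicz ¬ gives 1 − 0.98 = 0.02
  not b: Łukasiewicz ¬ gives 1 − 0.3 = 0.7
  (not (a → c) ∧ not b) = min(0.02, 0.7) = 0.02
  not a: Łukasiewicz ¬ gives 1 − 0.25 = 0.75
  ((not (a → c) ∧ not b) ∧ not a) = min(0.02, 0.75) = 0.02
  Łukasiewicz value = 0.02
Difference: 0 − 0.02 = -0.02

-0.02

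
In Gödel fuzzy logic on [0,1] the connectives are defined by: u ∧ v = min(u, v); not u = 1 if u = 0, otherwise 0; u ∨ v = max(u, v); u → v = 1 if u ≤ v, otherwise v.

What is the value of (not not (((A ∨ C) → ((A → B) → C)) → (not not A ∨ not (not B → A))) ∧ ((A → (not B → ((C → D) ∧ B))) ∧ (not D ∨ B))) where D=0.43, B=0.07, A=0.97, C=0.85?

(A ∨ C) = max(0.97, 0.85) = 0.97
(A → B): 0.97 > 0.07, so result = 0.07
((A → B) → C): 0.07 ≤ 0.85, so result = 1
((A ∨ C) → ((A → B) → C)): 0.97 ≤ 1, so result = 1
not A: Gödel ¬ of 0.97 = 0 (operand ≠ 0)
not not A: Gödel ¬ of 0 = 1 (operand is 0)
not B: Gödel ¬ of 0.07 = 0 (operand ≠ 0)
(not B → A): 0 ≤ 0.97, so result = 1
not (not B → A): Gödel ¬ of 1 = 0 (operand ≠ 0)
(not not A ∨ not (not B → A)) = max(1, 0) = 1
(((A ∨ C) → ((A → B) → C)) → (not not A ∨ not (not B → A))): 1 ≤ 1, so result = 1
not (((A ∨ C) → ((A → B) → C)) → (not not A ∨ not (not B → A))): Gödel ¬ of 1 = 0 (operand ≠ 0)
not not (((A ∨ C) → ((A → B) → C)) → (not not A ∨ not (not B → A))): Gödel ¬ of 0 = 1 (operand is 0)
not B: Gödel ¬ of 0.07 = 0 (operand ≠ 0)
(C → D): 0.85 > 0.43, so result = 0.43
((C → D) ∧ B) = min(0.43, 0.07) = 0.07
(not B → ((C → D) ∧ B)): 0 ≤ 0.07, so result = 1
(A → (not B → ((C → D) ∧ B))): 0.97 ≤ 1, so result = 1
not D: Gödel ¬ of 0.43 = 0 (operand ≠ 0)
(not D ∨ B) = max(0, 0.07) = 0.07
((A → (not B → ((C → D) ∧ B))) ∧ (not D ∨ B)) = min(1, 0.07) = 0.07
(not not (((A ∨ C) → ((A → B) → C)) → (not not A ∨ not (not B → A))) ∧ ((A → (not B → ((C → D) ∧ B))) ∧ (not D ∨ B))) = min(1, 0.07) = 0.07

0.07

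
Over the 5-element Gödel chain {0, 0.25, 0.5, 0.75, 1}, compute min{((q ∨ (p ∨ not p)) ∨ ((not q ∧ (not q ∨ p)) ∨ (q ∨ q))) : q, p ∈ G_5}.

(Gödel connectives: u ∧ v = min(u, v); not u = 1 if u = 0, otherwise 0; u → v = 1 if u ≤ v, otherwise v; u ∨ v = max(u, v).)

The minimum is attained at q = 0.25, p = 0.25:
  not p: Gödel ¬ of 0.25 = 0 (operand ≠ 0)
  (p ∨ not p) = max(0.25, 0) = 0.25
  (q ∨ (p ∨ not p)) = max(0.25, 0.25) = 0.25
  not q: Gödel ¬ of 0.25 = 0 (operand ≠ 0)
  not q: Gödel ¬ of 0.25 = 0 (operand ≠ 0)
  (not q ∨ p) = max(0, 0.25) = 0.25
  (not q ∧ (not q ∨ p)) = min(0, 0.25) = 0
  (q ∨ q) = max(0.25, 0.25) = 0.25
  ((not q ∧ (not q ∨ p)) ∨ (q ∨ q)) = max(0, 0.25) = 0.25
  ((q ∨ (p ∨ not p)) ∨ ((not q ∧ (not q ∨ p)) ∨ (q ∨ q))) = max(0.25, 0.25) = 0.25
Checking all 25 assignments confirms none give a value below 0.25.

0.25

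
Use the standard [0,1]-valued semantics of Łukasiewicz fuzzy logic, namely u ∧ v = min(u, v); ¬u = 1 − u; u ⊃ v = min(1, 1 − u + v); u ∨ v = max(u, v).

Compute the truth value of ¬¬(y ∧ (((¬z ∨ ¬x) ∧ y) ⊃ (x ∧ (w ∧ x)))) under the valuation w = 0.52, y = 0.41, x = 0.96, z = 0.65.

¬z: Łukasiewicz ¬ gives 1 − 0.65 = 0.35
¬x: Łukasiewicz ¬ gives 1 − 0.96 = 0.04
(¬z ∨ ¬x) = max(0.35, 0.04) = 0.35
((¬z ∨ ¬x) ∧ y) = min(0.35, 0.41) = 0.35
(w ∧ x) = min(0.52, 0.96) = 0.52
(x ∧ (w ∧ x)) = min(0.96, 0.52) = 0.52
(((¬z ∨ ¬x) ∧ y) ⊃ (x ∧ (w ∧ x))): min(1, 1 − 0.35 + 0.52) = 1
(y ∧ (((¬z ∨ ¬x) ∧ y) ⊃ (x ∧ (w ∧ x)))) = min(0.41, 1) = 0.41
¬(y ∧ (((¬z ∨ ¬x) ∧ y) ⊃ (x ∧ (w ∧ x)))): Łukasiewicz ¬ gives 1 − 0.41 = 0.59
¬¬(y ∧ (((¬z ∨ ¬x) ∧ y) ⊃ (x ∧ (w ∧ x)))): Łukasiewicz ¬ gives 1 − 0.59 = 0.41

0.41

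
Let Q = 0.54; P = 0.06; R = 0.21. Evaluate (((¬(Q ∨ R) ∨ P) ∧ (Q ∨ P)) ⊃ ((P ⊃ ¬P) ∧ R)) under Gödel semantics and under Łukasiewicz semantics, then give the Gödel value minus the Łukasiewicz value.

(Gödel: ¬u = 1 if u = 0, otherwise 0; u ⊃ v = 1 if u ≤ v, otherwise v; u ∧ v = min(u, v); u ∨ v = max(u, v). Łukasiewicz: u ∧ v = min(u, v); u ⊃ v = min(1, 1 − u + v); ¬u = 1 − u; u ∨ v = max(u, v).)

Gödel evaluation:
  (Q ∨ R) = max(0.54, 0.21) = 0.54
  ¬(Q ∨ R): Gödel ¬ of 0.54 = 0 (operand ≠ 0)
  (¬(Q ∨ R) ∨ P) = max(0, 0.06) = 0.06
  (Q ∨ P) = max(0.54, 0.06) = 0.54
  ((¬(Q ∨ R) ∨ P) ∧ (Q ∨ P)) = min(0.06, 0.54) = 0.06
  ¬P: Gödel ¬ of 0.06 = 0 (operand ≠ 0)
  (P ⊃ ¬P): 0.06 > 0, so result = 0
  ((P ⊃ ¬P) ∧ R) = min(0, 0.21) = 0
  (((¬(Q ∨ R) ∨ P) ∧ (Q ∨ P)) ⊃ ((P ⊃ ¬P) ∧ R)): 0.06 > 0, so result = 0
  Gödel value = 0
Łukasiewicz evaluation:
  (Q ∨ R) = max(0.54, 0.21) = 0.54
  ¬(Q ∨ R): Łukasiewicz ¬ gives 1 − 0.54 = 0.46
  (¬(Q ∨ R) ∨ P) = max(0.46, 0.06) = 0.46
  (Q ∨ P) = max(0.54, 0.06) = 0.54
  ((¬(Q ∨ R) ∨ P) ∧ (Q ∨ P)) = min(0.46, 0.54) = 0.46
  ¬P: Łukasiewicz ¬ gives 1 − 0.06 = 0.94
  (P ⊃ ¬P): min(1, 1 − 0.06 + 0.94) = 1
  ((P ⊃ ¬P) ∧ R) = min(1, 0.21) = 0.21
  (((¬(Q ∨ R) ∨ P) ∧ (Q ∨ P)) ⊃ ((P ⊃ ¬P) ∧ R)): min(1, 1 − 0.46 + 0.21) = 0.75
  Łukasiewicz value = 0.75
Difference: 0 − 0.75 = -0.75

-0.75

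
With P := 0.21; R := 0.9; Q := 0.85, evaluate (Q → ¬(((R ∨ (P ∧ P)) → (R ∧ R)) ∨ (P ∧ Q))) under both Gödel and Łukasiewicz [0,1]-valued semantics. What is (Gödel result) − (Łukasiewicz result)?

-0.15

Gödel evaluation:
  (P ∧ P) = min(0.21, 0.21) = 0.21
  (R ∨ (P ∧ P)) = max(0.9, 0.21) = 0.9
  (R ∧ R) = min(0.9, 0.9) = 0.9
  ((R ∨ (P ∧ P)) → (R ∧ R)): 0.9 ≤ 0.9, so result = 1
  (P ∧ Q) = min(0.21, 0.85) = 0.21
  (((R ∨ (P ∧ P)) → (R ∧ R)) ∨ (P ∧ Q)) = max(1, 0.21) = 1
  ¬(((R ∨ (P ∧ P)) → (R ∧ R)) ∨ (P ∧ Q)): Gödel ¬ of 1 = 0 (operand ≠ 0)
  (Q → ¬(((R ∨ (P ∧ P)) → (R ∧ R)) ∨ (P ∧ Q))): 0.85 > 0, so result = 0
  Gödel value = 0
Łukasiewicz evaluation:
  (P ∧ P) = min(0.21, 0.21) = 0.21
  (R ∨ (P ∧ P)) = max(0.9, 0.21) = 0.9
  (R ∧ R) = min(0.9, 0.9) = 0.9
  ((R ∨ (P ∧ P)) → (R ∧ R)): min(1, 1 − 0.9 + 0.9) = 1
  (P ∧ Q) = min(0.21, 0.85) = 0.21
  (((R ∨ (P ∧ P)) → (R ∧ R)) ∨ (P ∧ Q)) = max(1, 0.21) = 1
  ¬(((R ∨ (P ∧ P)) → (R ∧ R)) ∨ (P ∧ Q)): Łukasiewicz ¬ gives 1 − 1 = 0
  (Q → ¬(((R ∨ (P ∧ P)) → (R ∧ R)) ∨ (P ∧ Q))): min(1, 1 − 0.85 + 0) = 0.15
  Łukasiewicz value = 0.15
Difference: 0 − 0.15 = -0.15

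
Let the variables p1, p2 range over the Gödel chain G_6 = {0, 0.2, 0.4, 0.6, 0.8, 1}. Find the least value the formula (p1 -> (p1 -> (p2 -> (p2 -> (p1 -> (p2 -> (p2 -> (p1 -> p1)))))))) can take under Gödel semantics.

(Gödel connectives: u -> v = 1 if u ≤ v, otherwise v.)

1.00

Every assignment gives 1. For instance at p1 = 0, p2 = 0:
  (p1 -> p1): 0 ≤ 0, so result = 1
  (p2 -> (p1 -> p1)): 0 ≤ 1, so result = 1
  (p2 -> (p2 -> (p1 -> p1))): 0 ≤ 1, so result = 1
  (p1 -> (p2 -> (p2 -> (p1 -> p1)))): 0 ≤ 1, so result = 1
  (p2 -> (p1 -> (p2 -> (p2 -> (p1 -> p1))))): 0 ≤ 1, so result = 1
  (p2 -> (p2 -> (p1 -> (p2 -> (p2 -> (p1 -> p1)))))): 0 ≤ 1, so result = 1
  (p1 -> (p2 -> (p2 -> (p1 -> (p2 -> (p2 -> (p1 -> p1))))))): 0 ≤ 1, so result = 1
  (p1 -> (p1 -> (p2 -> (p2 -> (p1 -> (p2 -> (p2 -> (p1 -> p1)))))))): 0 ≤ 1, so result = 1
All 36 assignments give value 1 — the formula is a G_6-tautology.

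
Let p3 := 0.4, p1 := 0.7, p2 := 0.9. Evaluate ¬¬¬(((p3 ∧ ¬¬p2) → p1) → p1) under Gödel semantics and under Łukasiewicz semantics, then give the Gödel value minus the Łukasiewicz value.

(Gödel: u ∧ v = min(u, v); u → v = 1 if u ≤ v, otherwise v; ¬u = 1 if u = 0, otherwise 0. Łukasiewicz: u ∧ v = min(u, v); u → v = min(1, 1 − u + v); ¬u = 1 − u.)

Gödel evaluation:
  ¬p2: Gödel ¬ of 0.9 = 0 (operand ≠ 0)
  ¬¬p2: Gödel ¬ of 0 = 1 (operand is 0)
  (p3 ∧ ¬¬p2) = min(0.4, 1) = 0.4
  ((p3 ∧ ¬¬p2) → p1): 0.4 ≤ 0.7, so result = 1
  (((p3 ∧ ¬¬p2) → p1) → p1): 1 > 0.7, so result = 0.7
  ¬(((p3 ∧ ¬¬p2) → p1) → p1): Gödel ¬ of 0.7 = 0 (operand ≠ 0)
  ¬¬(((p3 ∧ ¬¬p2) → p1) → p1): Gödel ¬ of 0 = 1 (operand is 0)
  ¬¬¬(((p3 ∧ ¬¬p2) → p1) → p1): Gödel ¬ of 1 = 0 (operand ≠ 0)
  Gödel value = 0
Łukasiewicz evaluation:
  ¬p2: Łukasiewicz ¬ gives 1 − 0.9 = 0.1
  ¬¬p2: Łukasiewicz ¬ gives 1 − 0.1 = 0.9
  (p3 ∧ ¬¬p2) = min(0.4, 0.9) = 0.4
  ((p3 ∧ ¬¬p2) → p1): min(1, 1 − 0.4 + 0.7) = 1
  (((p3 ∧ ¬¬p2) → p1) → p1): min(1, 1 − 1 + 0.7) = 0.7
  ¬(((p3 ∧ ¬¬p2) → p1) → p1): Łukasiewicz ¬ gives 1 − 0.7 = 0.3
  ¬¬(((p3 ∧ ¬¬p2) → p1) → p1): Łukasiewicz ¬ gives 1 − 0.3 = 0.7
  ¬¬¬(((p3 ∧ ¬¬p2) → p1) → p1): Łukasiewicz ¬ gives 1 − 0.7 = 0.3
  Łukasiewicz value = 0.3
Difference: 0 − 0.3 = -0.30

-0.30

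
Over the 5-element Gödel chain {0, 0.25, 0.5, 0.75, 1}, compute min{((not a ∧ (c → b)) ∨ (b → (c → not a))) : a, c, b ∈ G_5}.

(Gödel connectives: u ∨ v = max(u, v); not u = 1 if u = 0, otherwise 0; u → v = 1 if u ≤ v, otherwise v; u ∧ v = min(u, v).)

0.00

The minimum is attained at a = 0.25, c = 0.25, b = 0.25:
  not a: Gödel ¬ of 0.25 = 0 (operand ≠ 0)
  (c → b): 0.25 ≤ 0.25, so result = 1
  (not a ∧ (c → b)) = min(0, 1) = 0
  not a: Gödel ¬ of 0.25 = 0 (operand ≠ 0)
  (c → not a): 0.25 > 0, so result = 0
  (b → (c → not a)): 0.25 > 0, so result = 0
  ((not a ∧ (c → b)) ∨ (b → (c → not a))) = max(0, 0) = 0
Checking all 125 assignments confirms none give a value below 0.00.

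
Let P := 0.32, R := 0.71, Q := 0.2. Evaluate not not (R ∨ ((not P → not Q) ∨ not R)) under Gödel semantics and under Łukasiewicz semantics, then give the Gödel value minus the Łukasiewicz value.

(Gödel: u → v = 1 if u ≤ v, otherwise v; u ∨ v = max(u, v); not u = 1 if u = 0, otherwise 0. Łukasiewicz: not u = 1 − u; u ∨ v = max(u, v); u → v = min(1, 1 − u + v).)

Gödel evaluation:
  not P: Gödel ¬ of 0.32 = 0 (operand ≠ 0)
  not Q: Gödel ¬ of 0.2 = 0 (operand ≠ 0)
  (not P → not Q): 0 ≤ 0, so result = 1
  not R: Gödel ¬ of 0.71 = 0 (operand ≠ 0)
  ((not P → not Q) ∨ not R) = max(1, 0) = 1
  (R ∨ ((not P → not Q) ∨ not R)) = max(0.71, 1) = 1
  not (R ∨ ((not P → not Q) ∨ not R)): Gödel ¬ of 1 = 0 (operand ≠ 0)
  not not (R ∨ ((not P → not Q) ∨ not R)): Gödel ¬ of 0 = 1 (operand is 0)
  Gödel value = 1
Łukasiewicz evaluation:
  not P: Łukasiewicz ¬ gives 1 − 0.32 = 0.68
  not Q: Łukasiewicz ¬ gives 1 − 0.2 = 0.8
  (not P → not Q): min(1, 1 − 0.68 + 0.8) = 1
  not R: Łukasiewicz ¬ gives 1 − 0.71 = 0.29
  ((not P → not Q) ∨ not R) = max(1, 0.29) = 1
  (R ∨ ((not P → not Q) ∨ not R)) = max(0.71, 1) = 1
  not (R ∨ ((not P → not Q) ∨ not R)): Łukasiewicz ¬ gives 1 − 1 = 0
  not not (R ∨ ((not P → not Q) ∨ not R)): Łukasiewicz ¬ gives 1 − 0 = 1
  Łukasiewicz value = 1
Difference: 1 − 1 = 0.00

0.00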